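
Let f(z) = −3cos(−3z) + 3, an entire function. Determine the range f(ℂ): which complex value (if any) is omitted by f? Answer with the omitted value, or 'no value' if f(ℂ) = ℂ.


Little Picard bounds the complement of f(ℂ) to at most one point.
cos is entire and surjective onto ℂ: for every w ∈ ℂ, cos(ζ) = w has a solution ζ ∈ ℂ (e.g., via the complex inverse arccos). With ζ = −3z this gives z = ζ/(-3). Then -3·cos(−3z) takes every value in -3·ℂ = ℂ, and adding 3 is a bijection of ℂ. So f is surjective and omits no value. (Note: only on the real line is cos bounded by [−1, 1].)

Omitted value: no value.


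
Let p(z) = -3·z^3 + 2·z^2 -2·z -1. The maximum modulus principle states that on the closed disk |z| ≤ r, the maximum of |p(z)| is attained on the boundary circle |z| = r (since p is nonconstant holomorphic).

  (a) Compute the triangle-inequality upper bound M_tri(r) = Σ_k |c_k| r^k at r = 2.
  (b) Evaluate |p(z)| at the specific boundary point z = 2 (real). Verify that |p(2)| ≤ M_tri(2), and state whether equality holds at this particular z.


Coefficients: c_0 = -1, c_1 = -2, c_2 = 2, c_3 = -3. Radius r = 2.
Part (a). Triangle bound: M_tri(r) = Σ_k |c_k| r^k
  = |-1|·2^0 + |-2|·2^1 + |2|·2^2 + |-3|·2^3
  = 1 + 4 + 8 + 24 = 37.
This bounds M(r) := max_{|z|=r} |p(z)| from above; equality holds iff all terms c_k z^k can be made to align in phase at a single z on |z|=r.
Part (b). At z = 2 (real, on the circle |z| = r):
  p(2) = (-1)·2^0 + (-2)·2^1 + (2)·2^2 + (-3)·2^3 = -21.
  |p(2)| = 21.
Check: |p(2)| = 21 ≤ 37 = M_tri(2). ✓ Equality does not hold at z = 2 (the coefficients have mixed signs, so the terms do not all align in phase there).

M_tri(2) = 37; |p(2)| = 21; equality at z=2: no.


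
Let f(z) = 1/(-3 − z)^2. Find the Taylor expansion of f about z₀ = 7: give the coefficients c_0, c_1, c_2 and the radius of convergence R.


Let w = z − z₀, so z = z₀ + w.
Then -3 − z = -3 − (z₀ + w) = (-3 − z₀) − w = -10 − w.
f(z) = 1/(-10 − w)^2 = (1/(-10)^2) · (1 − w/(-10))^{−2}.
By the binomial series (1−u)^{−2} = Σ_{n≥0} C(n+1, 1) u^n for |u|<1, with u = w/(-10):
  c_n = C(n+1, 1) / (-10)^(n+2).
  c_0 = 1/(-10)^2 = 1/100.
  c_1 = 2/(-10)^3 = -1/500.
  c_2 = 3/(-10)^4 = 3/10000.
The series is valid for |w/d| < 1, i.e. |z − z₀| < |d|.
Radius of convergence: R = |-3 − z₀| = |-10| = 10 (distance from z₀ to the singularity z = -3).

c_0 = 1/100, c_1 = -1/500, c_2 = 3/10000; R = 10.


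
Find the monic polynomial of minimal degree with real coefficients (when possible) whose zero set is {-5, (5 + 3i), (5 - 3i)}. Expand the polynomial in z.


The polynomial is p(z) = ∏_{α ∈ S} (z − α), where S = {-5, (5 + 3i), (5 - 3i)}.
Expanding the product yields: p(z) = z^3 -5·z^2 -16·z + 170.
Note conjugate pairs combine to real quadratics: (z − (5+3i))(z − (5−3i)) = z² − 10z + 34.
The resulting polynomial has degree 3 and real coefficients as required.

p(z) = z^3 -5·z^2 -16·z + 170.


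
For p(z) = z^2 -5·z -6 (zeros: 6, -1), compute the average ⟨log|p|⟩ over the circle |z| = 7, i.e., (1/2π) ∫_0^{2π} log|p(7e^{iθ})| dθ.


Zeros: -1, 6; r = 7.
Inside |z| < r: -1, 6. Outside (|z| ≥ r): ∅.
p(0) = -6, so log|p(0)| = log(6) = 1.7918.
Apply Jensen: I(r) = log|p(0)| + Σ_k log(r/|z_k|), summed over zeros inside |z| < r.
  log(r/|z_k|) for z_k = 6: log(7/6) = 0.1542
  log(r/|z_k|) for z_k = -1: log(7/1) = 1.9459
Sum over inside zeros: 2.1001.
I(r) = log|p(0)| + (inside sum) = 1.7918 + 2.1001 = 3.8918.
Closed form (all zeros inside, monic): I(r) = n·log(r) = 2·log(7) = 3.8918. ✓

I(r) ≈ 3.8918.


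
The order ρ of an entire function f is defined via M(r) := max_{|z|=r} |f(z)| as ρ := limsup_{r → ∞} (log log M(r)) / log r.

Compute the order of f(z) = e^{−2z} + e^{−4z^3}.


Each summand is entire of order 1 and 3 respectively (as in the single-exponential case). The order of a sum is at most the max of the orders, so ρ ≤ 3. For the lower bound: on |z|=r choose arg z so that -4z^3 is real positive; then |e^{-4z^3}| = e^{4r^3} while |e^{-2z}| ≤ e^{2r^1} = o(e^{4r^3}). So |f| ≥ e^{4r^3}(1 − o(1)) and ρ ≥ 3. Hence ρ = max(1, 3) = 3.
Therefore ρ = 3.

Order ρ = 3.


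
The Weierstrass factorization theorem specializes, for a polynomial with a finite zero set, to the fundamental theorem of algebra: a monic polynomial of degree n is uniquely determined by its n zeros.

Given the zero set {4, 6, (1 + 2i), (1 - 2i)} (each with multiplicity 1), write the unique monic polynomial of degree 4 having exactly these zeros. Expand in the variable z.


The polynomial is p(z) = ∏_{α ∈ S} (z − α), where S = {4, 6, (1 + 2i), (1 - 2i)}.
Expanding the product yields: p(z) = z^4 -12·z^3 + 49·z^2 -98·z + 120.
Note conjugate pairs combine to real quadratics: (z − (1+2i))(z − (1−2i)) = z² − 2z + 5.
The resulting polynomial has degree 4 and real coefficients as required.

p(z) = z^4 -12·z^3 + 49·z^2 -98·z + 120.


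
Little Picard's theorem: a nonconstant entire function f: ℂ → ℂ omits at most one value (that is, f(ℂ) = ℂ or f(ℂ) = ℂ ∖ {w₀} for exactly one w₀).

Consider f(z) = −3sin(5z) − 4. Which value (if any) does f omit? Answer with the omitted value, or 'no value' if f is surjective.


Little Picard bounds the complement of f(ℂ) to at most one point.
sin is entire and surjective onto ℂ: for every w ∈ ℂ, sin(ζ) = w has a solution ζ ∈ ℂ (e.g., via the complex inverse arcsin). With ζ = 5z this gives z = ζ/(5). Then -3·sin(5z) takes every value in -3·ℂ = ℂ, and adding -4 is a bijection of ℂ. So f is surjective and omits no value. (Note: only on the real line is sin bounded by [−1, 1].)

Omitted value: no value.


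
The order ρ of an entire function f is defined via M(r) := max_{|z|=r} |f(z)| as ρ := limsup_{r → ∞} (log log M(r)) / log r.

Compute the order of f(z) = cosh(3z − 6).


cosh(w) is a linear combination of e^{iw} and e^{−iw} (or e^w, e^{−w} in the hyperbolic case), so |cosh(w)| ≤ e^{|w|}. With w = 3z − 6, |w| ≤ 3|z| + 6 = 3r + 6 on |z| = r, giving M(r) ≤ e^{3r + 6}, so ρ ≤ 1. On a suitable ray (z = it for sin/cos; z = t for sinh/cosh, t real → ∞), |cosh(3z − 6)| grows like e^{3|t|}/2, so ρ ≥ 1. Hence ρ = 1.
Therefore ρ = 1.

Order ρ = 1.


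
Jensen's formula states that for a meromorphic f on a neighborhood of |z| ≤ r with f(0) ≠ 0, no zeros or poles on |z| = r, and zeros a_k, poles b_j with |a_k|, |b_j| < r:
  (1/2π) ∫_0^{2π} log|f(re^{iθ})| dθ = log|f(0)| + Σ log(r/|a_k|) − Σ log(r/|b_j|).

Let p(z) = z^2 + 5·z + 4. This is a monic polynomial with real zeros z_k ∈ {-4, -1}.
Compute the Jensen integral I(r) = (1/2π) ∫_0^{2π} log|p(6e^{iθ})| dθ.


Zeros: -4, -1; r = 6.
Inside |z| < r: -4, -1. Outside (|z| ≥ r): ∅.
p(0) = 4, so log|p(0)| = log(4) = 1.3863.
Apply Jensen: I(r) = log|p(0)| + Σ_k log(r/|z_k|), summed over zeros inside |z| < r.
  log(r/|z_k|) for z_k = -4: log(6/4) = 0.4055
  log(r/|z_k|) for z_k = -1: log(6/1) = 1.7918
Sum over inside zeros: 2.1972.
I(r) = log|p(0)| + (inside sum) = 1.3863 + 2.1972 = 3.5835.
Closed form (all zeros inside, monic): I(r) = n·log(r) = 2·log(6) = 3.5835. ✓

I(r) ≈ 3.5835.


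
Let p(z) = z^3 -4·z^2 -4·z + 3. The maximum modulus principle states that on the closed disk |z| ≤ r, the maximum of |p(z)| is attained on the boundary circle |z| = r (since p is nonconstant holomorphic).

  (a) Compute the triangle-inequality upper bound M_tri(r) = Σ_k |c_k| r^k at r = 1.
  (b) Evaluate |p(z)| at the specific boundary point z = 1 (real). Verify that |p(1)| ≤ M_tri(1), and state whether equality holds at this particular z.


Coefficients: c_0 = 3, c_1 = -4, c_2 = -4, c_3 = 1. Radius r = 1.
Part (a). Triangle bound: M_tri(r) = Σ_k |c_k| r^k
  = |3|·1^0 + |-4|·1^1 + |-4|·1^2 + |1|·1^3
  = 3 + 4 + 4 + 1 = 12.
This bounds M(r) := max_{|z|=r} |p(z)| from above; equality holds iff all terms c_k z^k can be made to align in phase at a single z on |z|=r.
Part (b). At z = 1 (real, on the circle |z| = r):
  p(1) = (3)·1^0 + (-4)·1^1 + (-4)·1^2 + (1)·1^3 = -4.
  |p(1)| = 4.
Check: |p(1)| = 4 ≤ 12 = M_tri(1). ✓ Equality does not hold at z = 1 (the coefficients have mixed signs, so the terms do not all align in phase there).

M_tri(1) = 12; |p(1)| = 4; equality at z=1: no.


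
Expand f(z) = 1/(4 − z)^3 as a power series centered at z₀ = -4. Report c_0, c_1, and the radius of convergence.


Let w = z − z₀, so z = z₀ + w.
Then 4 − z = 4 − (z₀ + w) = (4 − z₀) − w = 8 − w.
f(z) = 1/(8 − w)^3 = (1/(8)^3) · (1 − w/(8))^{−3}.
By the binomial series (1−u)^{−3} = Σ_{n≥0} C(n+2, 2) u^n for |u|<1, with u = w/(8):
  c_n = C(n+2, 2) / (8)^(n+3).
  c_0 = 1/(8)^3 = 1/512.
  c_1 = 3/(8)^4 = 3/4096.
The series is valid for |w/d| < 1, i.e. |z − z₀| < |d|.
Radius of convergence: R = |4 − z₀| = |8| = 8 (distance from z₀ to the singularity z = 4).

c_0 = 1/512, c_1 = 3/4096; R = 8.


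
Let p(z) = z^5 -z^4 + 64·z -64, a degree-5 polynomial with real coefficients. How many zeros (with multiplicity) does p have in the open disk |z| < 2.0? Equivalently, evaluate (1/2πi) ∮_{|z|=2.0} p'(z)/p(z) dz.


The zeros of p are: (-2 + 2i), (-2 - 2i), (2 + 2i), (2 - 2i), 1.
Their magnitudes are: 2.828, 2.828, 2.828, 2.828, 1.
Zeros with |z| < R = 2.0: 1.
Count = 1.
By the argument principle, (1/2πi) ∮_{|z|=R} p'(z)/p(z) dz equals exactly this count.

Number of zeros inside |z| < 2.0: 1.


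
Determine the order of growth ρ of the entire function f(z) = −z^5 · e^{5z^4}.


M(r) = max_{|z|=r} |-1|·|z|^5·|e^{5z^4}| = 1·r^5 · e^{5r^4} (the factors attain their maxima compatibly on |z|=r). Then log M(r) = log 1 + 5·log r + 5r^4, dominated by the last term, so log log M(r) ~ 4·log r. The polynomial factor -1z^5 contributes only a log r term and does not affect the order. ρ = 4.
Therefore ρ = 4.

Order ρ = 4.


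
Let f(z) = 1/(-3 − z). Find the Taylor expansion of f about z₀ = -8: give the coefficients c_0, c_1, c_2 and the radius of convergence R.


Let w = z − z₀, so z = z₀ + w.
Then -3 − z = -3 − (z₀ + w) = (-3 − z₀) − w = 5 − w.
f(z) = 1/(5 − w) = (1/(5)) · 1/(1 − w/(5)) = Σ_{n≥0} w^n / (5)^(n+1).
So c_n = 1/(5)^(n+1):
  c_0 = 1/(5)^1 = 1/5.
  c_1 = 1/(5)^2 = 1/25.
  c_2 = 1/(5)^3 = 1/125.
The series is valid for |w/d| < 1, i.e. |z − z₀| < |d|.
Radius of convergence: R = |-3 − z₀| = |5| = 5 (distance from z₀ to the singularity z = -3).

c_0 = 1/5, c_1 = 1/25, c_2 = 1/125; R = 5.


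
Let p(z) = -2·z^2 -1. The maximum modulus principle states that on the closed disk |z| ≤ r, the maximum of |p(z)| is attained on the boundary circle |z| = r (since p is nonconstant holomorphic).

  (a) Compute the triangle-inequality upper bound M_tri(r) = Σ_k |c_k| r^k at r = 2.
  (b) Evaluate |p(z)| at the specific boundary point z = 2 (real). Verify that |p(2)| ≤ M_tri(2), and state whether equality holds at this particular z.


Coefficients: c_0 = -1, c_1 = 0, c_2 = -2. Radius r = 2.
Part (a). Triangle bound: M_tri(r) = Σ_k |c_k| r^k
  = |-1|·2^0 + |0|·2^1 + |-2|·2^2
  = 1 + 0 + 8 = 9.
This bounds M(r) := max_{|z|=r} |p(z)| from above; equality holds iff all terms c_k z^k can be made to align in phase at a single z on |z|=r.
Part (b). At z = 2 (real, on the circle |z| = r):
  p(2) = (-1)·2^0 + (0)·2^1 + (-2)·2^2 = -9.
  |p(2)| = 9.
Since all nonzero coefficients share the same sign, |p(2)| = 9 = M_tri(2); the triangle bound is attained at z = 2, so in fact M(r) = 9.

M_tri(2) = 9; |p(2)| = 9; equality at z=2: yes.


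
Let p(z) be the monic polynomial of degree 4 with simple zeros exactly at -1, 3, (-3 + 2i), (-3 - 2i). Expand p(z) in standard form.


The polynomial is p(z) = ∏_{α ∈ S} (z − α), where S = {-1, 3, (-3 + 2i), (-3 - 2i)}.
Expanding the product yields: p(z) = z^4 + 4·z^3 -2·z^2 -44·z -39.
Note conjugate pairs combine to real quadratics: (z − (-3+2i))(z − (-3−2i)) = z² + 6z + 13.
The resulting polynomial has degree 4 and real coefficients as required.

p(z) = z^4 + 4·z^3 -2·z^2 -44·z -39.


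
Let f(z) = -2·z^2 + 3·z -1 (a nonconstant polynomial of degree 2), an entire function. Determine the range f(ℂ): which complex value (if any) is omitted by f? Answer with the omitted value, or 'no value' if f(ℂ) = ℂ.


Little Picard bounds the complement of f(ℂ) to at most one point.
For every w ∈ ℂ, the equation p(z) − w = 0 is a nonconstant polynomial in z and hence has at least one root by the fundamental theorem of algebra. So p is surjective onto ℂ, omitting no value.

Omitted value: no value.


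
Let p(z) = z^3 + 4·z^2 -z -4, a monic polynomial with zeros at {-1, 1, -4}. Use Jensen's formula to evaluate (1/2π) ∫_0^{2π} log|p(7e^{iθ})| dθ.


Zeros: -4, -1, 1; r = 7.
Inside |z| < r: -4, -1, 1. Outside (|z| ≥ r): ∅.
p(0) = -4, so log|p(0)| = log(4) = 1.3863.
Apply Jensen: I(r) = log|p(0)| + Σ_k log(r/|z_k|), summed over zeros inside |z| < r.
  log(r/|z_k|) for z_k = -1: log(7/1) = 1.9459
  log(r/|z_k|) for z_k = 1: log(7/1) = 1.9459
  log(r/|z_k|) for z_k = -4: log(7/4) = 0.5596
Sum over inside zeros: 4.4514.
I(r) = log|p(0)| + (inside sum) = 1.3863 + 4.4514 = 5.8377.
Closed form (all zeros inside, monic): I(r) = n·log(r) = 3·log(7) = 5.8377. ✓

I(r) ≈ 5.8377.


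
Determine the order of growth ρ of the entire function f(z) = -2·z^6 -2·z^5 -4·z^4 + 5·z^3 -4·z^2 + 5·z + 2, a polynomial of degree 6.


|f(z)| ≤ Σ|c_k|·r^k = O(r^6) as r → ∞. Polynomial growth is O(e^{r^ε}) for every ε > 0 (since r^6/e^{r^ε} → 0), so ρ ≤ ε for all ε > 0, i.e. ρ = 0. Every nonconstant polynomial has order 0.
Therefore ρ = 0.

Order ρ = 0.


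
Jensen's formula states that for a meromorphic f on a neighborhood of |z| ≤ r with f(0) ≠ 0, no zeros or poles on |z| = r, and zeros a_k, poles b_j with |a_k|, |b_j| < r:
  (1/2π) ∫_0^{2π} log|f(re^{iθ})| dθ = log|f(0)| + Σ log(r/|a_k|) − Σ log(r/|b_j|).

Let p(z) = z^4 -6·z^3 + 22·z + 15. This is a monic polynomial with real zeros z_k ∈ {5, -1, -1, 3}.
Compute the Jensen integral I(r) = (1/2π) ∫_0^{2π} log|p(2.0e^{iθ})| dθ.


Zeros: -1, -1, 3, 5; r = 2.0.
Inside |z| < r: -1, -1. Outside (|z| ≥ r): 3, 5.
p(0) = 15, so log|p(0)| = log(15) = 2.7081.
Apply Jensen: I(r) = log|p(0)| + Σ_k log(r/|z_k|), summed over zeros inside |z| < r.
  log(r/|z_k|) for z_k = -1: log(2.0/1) = 0.6931
  log(r/|z_k|) for z_k = -1: log(2.0/1) = 0.6931
  Outside zeros (3, 5) contribute nothing to the Jensen sum.
Sum over inside zeros: 1.3863.
I(r) = log|p(0)| + (inside sum) = 2.7081 + 1.3863 = 4.0943.
Note: since some zeros are outside |z| ≤ r, the simplified n·log(r) form does NOT apply — only the inside zeros contribute.

I(r) ≈ 4.0943.


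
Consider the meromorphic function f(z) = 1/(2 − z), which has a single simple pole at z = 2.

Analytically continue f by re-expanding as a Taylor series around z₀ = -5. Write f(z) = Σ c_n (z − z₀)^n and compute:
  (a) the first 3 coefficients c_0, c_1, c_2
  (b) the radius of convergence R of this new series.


Let w = z − z₀, so z = z₀ + w.
Then 2 − z = 2 − (z₀ + w) = (2 − z₀) − w = 7 − w.
f(z) = 1/(7 − w) = (1/(7)) · 1/(1 − w/(7)) = Σ_{n≥0} w^n / (7)^(n+1).
So c_n = 1/(7)^(n+1):
  c_0 = 1/(7)^1 = 1/7.
  c_1 = 1/(7)^2 = 1/49.
  c_2 = 1/(7)^3 = 1/343.
The series is valid for |w/d| < 1, i.e. |z − z₀| < |d|.
Radius of convergence: R = |2 − z₀| = |7| = 7 (distance from z₀ to the singularity z = 2).

c_0 = 1/7, c_1 = 1/49, c_2 = 1/343; R = 7.


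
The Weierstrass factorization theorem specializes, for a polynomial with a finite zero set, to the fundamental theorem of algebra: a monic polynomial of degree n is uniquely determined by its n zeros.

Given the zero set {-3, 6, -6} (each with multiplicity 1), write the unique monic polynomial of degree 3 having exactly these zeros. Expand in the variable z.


The polynomial is p(z) = ∏_{α ∈ S} (z − α), where S = {-3, 6, -6}.
Expanding the product yields: p(z) = z^3 + 3·z^2 -36·z -108.
The resulting polynomial has degree 3 and real coefficients as required.

p(z) = z^3 + 3·z^2 -36·z -108.


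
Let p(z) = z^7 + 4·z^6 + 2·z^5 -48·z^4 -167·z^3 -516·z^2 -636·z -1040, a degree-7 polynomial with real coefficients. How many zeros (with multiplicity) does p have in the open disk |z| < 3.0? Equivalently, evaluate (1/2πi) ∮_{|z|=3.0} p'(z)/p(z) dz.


The zeros of p are: (-1 + 2i), (-1 - 2i), 4, (0 + 2i), (0 - 2i), (-3 + 2i), (-3 - 2i).
Their magnitudes are: 2.236, 2.236, 4, 2, 2, 3.606, 3.606.
Zeros with |z| < R = 3.0: (-1 + 2i), (-1 - 2i), (0 + 2i), (0 - 2i).
Count = 4.
By the argument principle, (1/2πi) ∮_{|z|=R} p'(z)/p(z) dz equals exactly this count.

Number of zeros inside |z| < 3.0: 4.


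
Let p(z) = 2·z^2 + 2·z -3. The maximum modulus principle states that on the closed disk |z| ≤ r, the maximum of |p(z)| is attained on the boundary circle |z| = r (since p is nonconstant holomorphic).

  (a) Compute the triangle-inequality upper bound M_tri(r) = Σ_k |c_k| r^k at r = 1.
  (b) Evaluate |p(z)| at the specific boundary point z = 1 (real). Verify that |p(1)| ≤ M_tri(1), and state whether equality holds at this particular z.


Coefficients: c_0 = -3, c_1 = 2, c_2 = 2. Radius r = 1.
Part (a). Triangle bound: M_tri(r) = Σ_k |c_k| r^k
  = |-3|·1^0 + |2|·1^1 + |2|·1^2
  = 3 + 2 + 2 = 7.
This bounds M(r) := max_{|z|=r} |p(z)| from above; equality holds iff all terms c_k z^k can be made to align in phase at a single z on |z|=r.
Part (b). At z = 1 (real, on the circle |z| = r):
  p(1) = (-3)·1^0 + (2)·1^1 + (2)·1^2 = 1.
  |p(1)| = 1.
Check: |p(1)| = 1 ≤ 7 = M_tri(1). ✓ Equality does not hold at z = 1 (the coefficients have mixed signs, so the terms do not all align in phase there).

M_tri(1) = 7; |p(1)| = 1; equality at z=1: no.


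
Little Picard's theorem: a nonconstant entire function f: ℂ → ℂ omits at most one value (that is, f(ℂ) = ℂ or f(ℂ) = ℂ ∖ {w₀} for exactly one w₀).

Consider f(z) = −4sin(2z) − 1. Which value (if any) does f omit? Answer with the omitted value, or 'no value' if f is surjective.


Little Picard bounds the complement of f(ℂ) to at most one point.
sin is entire and surjective onto ℂ: for every w ∈ ℂ, sin(ζ) = w has a solution ζ ∈ ℂ (e.g., via the complex inverse arcsin). With ζ = 2z this gives z = ζ/(2). Then -4·sin(2z) takes every value in -4·ℂ = ℂ, and adding -1 is a bijection of ℂ. So f is surjective and omits no value. (Note: only on the real line is sin bounded by [−1, 1].)

Omitted value: no value.


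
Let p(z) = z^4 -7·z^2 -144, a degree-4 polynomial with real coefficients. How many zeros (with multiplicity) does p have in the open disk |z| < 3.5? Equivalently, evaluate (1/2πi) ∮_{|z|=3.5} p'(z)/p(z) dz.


The zeros of p are: 4, (0 + 3i), (0 - 3i), -4.
Their magnitudes are: 4, 3, 3, 4.
Zeros with |z| < R = 3.5: (0 + 3i), (0 - 3i).
Count = 2.
By the argument principle, (1/2πi) ∮_{|z|=R} p'(z)/p(z) dz equals exactly this count.

Number of zeros inside |z| < 3.5: 2.


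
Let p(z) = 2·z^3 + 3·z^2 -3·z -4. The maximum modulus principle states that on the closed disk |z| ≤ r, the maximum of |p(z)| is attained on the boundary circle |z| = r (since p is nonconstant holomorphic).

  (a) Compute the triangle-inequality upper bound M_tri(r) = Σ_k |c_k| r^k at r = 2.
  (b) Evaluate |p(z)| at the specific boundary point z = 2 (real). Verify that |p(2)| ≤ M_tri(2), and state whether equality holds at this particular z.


Coefficients: c_0 = -4, c_1 = -3, c_2 = 3, c_3 = 2. Radius r = 2.
Part (a). Triangle bound: M_tri(r) = Σ_k |c_k| r^k
  = |-4|·2^0 + |-3|·2^1 + |3|·2^2 + |2|·2^3
  = 4 + 6 + 12 + 16 = 38.
This bounds M(r) := max_{|z|=r} |p(z)| from above; equality holds iff all terms c_k z^k can be made to align in phase at a single z on |z|=r.
Part (b). At z = 2 (real, on the circle |z| = r):
  p(2) = (-4)·2^0 + (-3)·2^1 + (3)·2^2 + (2)·2^3 = 18.
  |p(2)| = 18.
Check: |p(2)| = 18 ≤ 38 = M_tri(2). ✓ Equality does not hold at z = 2 (the coefficients have mixed signs, so the terms do not all align in phase there).

M_tri(2) = 38; |p(2)| = 18; equality at z=2: no.


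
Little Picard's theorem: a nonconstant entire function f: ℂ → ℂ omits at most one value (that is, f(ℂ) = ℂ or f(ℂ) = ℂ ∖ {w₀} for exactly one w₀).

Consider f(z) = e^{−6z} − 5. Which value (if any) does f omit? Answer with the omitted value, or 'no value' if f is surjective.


Little Picard bounds the complement of f(ℂ) to at most one point.
e^{−6z} is never zero on ℂ, so 1·e^{−6z} takes every value in ℂ ∖ {0}. Adding -5 shifts the range to ℂ ∖ {-5}. Thus f omits exactly the value -5.

Omitted value: -5.


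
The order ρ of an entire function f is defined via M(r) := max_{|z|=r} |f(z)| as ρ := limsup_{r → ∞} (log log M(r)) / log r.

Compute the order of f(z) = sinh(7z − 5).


sinh(w) is a linear combination of e^{iw} and e^{−iw} (or e^w, e^{−w} in the hyperbolic case), so |sinh(w)| ≤ e^{|w|}. With w = 7z − 5, |w| ≤ 7|z| + 5 = 7r + 5 on |z| = r, giving M(r) ≤ e^{7r + 5}, so ρ ≤ 1. On a suitable ray (z = it for sin/cos; z = t for sinh/cosh, t real → ∞), |sinh(7z − 5)| grows like e^{7|t|}/2, so ρ ≥ 1. Hence ρ = 1.
Therefore ρ = 1.

Order ρ = 1.


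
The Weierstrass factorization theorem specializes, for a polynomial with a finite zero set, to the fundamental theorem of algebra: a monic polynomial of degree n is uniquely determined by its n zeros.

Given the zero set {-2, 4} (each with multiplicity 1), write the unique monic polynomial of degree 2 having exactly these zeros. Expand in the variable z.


The polynomial is p(z) = ∏_{α ∈ S} (z − α), where S = {-2, 4}.
Expanding the product yields: p(z) = z^2 -2·z -8.
The resulting polynomial has degree 2 and real coefficients as required.

p(z) = z^2 -2·z -8.


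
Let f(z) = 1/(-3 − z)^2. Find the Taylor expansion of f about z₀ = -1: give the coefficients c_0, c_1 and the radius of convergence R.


Let w = z − z₀, so z = z₀ + w.
Then -3 − z = -3 − (z₀ + w) = (-3 − z₀) − w = -2 − w.
f(z) = 1/(-2 − w)^2 = (1/(-2)^2) · (1 − w/(-2))^{−2}.
By the binomial series (1−u)^{−2} = Σ_{n≥0} C(n+1, 1) u^n for |u|<1, with u = w/(-2):
  c_n = C(n+1, 1) / (-2)^(n+2).
  c_0 = 1/(-2)^2 = 1/4.
  c_1 = 2/(-2)^3 = -1/4.
The series is valid for |w/d| < 1, i.e. |z − z₀| < |d|.
Radius of convergence: R = |-3 − z₀| = |-2| = 2 (distance from z₀ to the singularity z = -3).

c_0 = 1/4, c_1 = -1/4; R = 2.


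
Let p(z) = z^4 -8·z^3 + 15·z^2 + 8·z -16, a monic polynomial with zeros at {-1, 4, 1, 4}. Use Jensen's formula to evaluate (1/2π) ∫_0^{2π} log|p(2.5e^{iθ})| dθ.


Zeros: -1, 1, 4, 4; r = 2.5.
Inside |z| < r: -1, 1. Outside (|z| ≥ r): 4, 4.
p(0) = -16, so log|p(0)| = log(16) = 2.7726.
Apply Jensen: I(r) = log|p(0)| + Σ_k log(r/|z_k|), summed over zeros inside |z| < r.
  log(r/|z_k|) for z_k = -1: log(2.5/1) = 0.9163
  log(r/|z_k|) for z_k = 1: log(2.5/1) = 0.9163
  Outside zeros (4, 4) contribute nothing to the Jensen sum.
Sum over inside zeros: 1.8326.
I(r) = log|p(0)| + (inside sum) = 2.7726 + 1.8326 = 4.6052.
Note: since some zeros are outside |z| ≤ r, the simplified n·log(r) form does NOT apply — only the inside zeros contribute.

I(r) ≈ 4.6052.


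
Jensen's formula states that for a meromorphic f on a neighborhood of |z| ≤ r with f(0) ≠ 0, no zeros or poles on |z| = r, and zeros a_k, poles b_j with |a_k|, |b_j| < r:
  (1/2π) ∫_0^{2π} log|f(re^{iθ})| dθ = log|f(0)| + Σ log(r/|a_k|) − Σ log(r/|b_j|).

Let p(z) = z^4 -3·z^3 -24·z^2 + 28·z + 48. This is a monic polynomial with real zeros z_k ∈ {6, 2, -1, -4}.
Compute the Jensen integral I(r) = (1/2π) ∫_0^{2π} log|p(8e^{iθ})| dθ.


Zeros: -4, -1, 2, 6; r = 8.
Inside |z| < r: -4, -1, 2, 6. Outside (|z| ≥ r): ∅.
p(0) = 48, so log|p(0)| = log(48) = 3.8712.
Apply Jensen: I(r) = log|p(0)| + Σ_k log(r/|z_k|), summed over zeros inside |z| < r.
  log(r/|z_k|) for z_k = 6: log(8/6) = 0.2877
  log(r/|z_k|) for z_k = 2: log(8/2) = 1.3863
  log(r/|z_k|) for z_k = -1: log(8/1) = 2.0794
  log(r/|z_k|) for z_k = -4: log(8/4) = 0.6931
Sum over inside zeros: 4.4466.
I(r) = log|p(0)| + (inside sum) = 3.8712 + 4.4466 = 8.3178.
Closed form (all zeros inside, monic): I(r) = n·log(r) = 4·log(8) = 8.3178. ✓

I(r) ≈ 8.3178.


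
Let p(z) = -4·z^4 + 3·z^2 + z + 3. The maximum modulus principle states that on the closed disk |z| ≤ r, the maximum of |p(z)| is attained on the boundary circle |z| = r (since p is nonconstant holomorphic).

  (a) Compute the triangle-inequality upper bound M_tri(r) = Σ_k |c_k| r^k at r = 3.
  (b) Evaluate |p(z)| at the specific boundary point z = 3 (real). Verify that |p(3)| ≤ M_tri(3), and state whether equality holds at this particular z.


Coefficients: c_0 = 3, c_1 = 1, c_2 = 3, c_3 = 0, c_4 = -4. Radius r = 3.
Part (a). Triangle bound: M_tri(r) = Σ_k |c_k| r^k
  = |3|·3^0 + |1|·3^1 + |3|·3^2 + |0|·3^3 + |-4|·3^4
  = 3 + 3 + 27 + 0 + 324 = 357.
This bounds M(r) := max_{|z|=r} |p(z)| from above; equality holds iff all terms c_k z^k can be made to align in phase at a single z on |z|=r.
Part (b). At z = 3 (real, on the circle |z| = r):
  p(3) = (3)·3^0 + (1)·3^1 + (3)·3^2 + (0)·3^3 + (-4)·3^4 = -291.
  |p(3)| = 291.
Check: |p(3)| = 291 ≤ 357 = M_tri(3). ✓ Equality does not hold at z = 3 (the coefficients have mixed signs, so the terms do not all align in phase there).

M_tri(3) = 357; |p(3)| = 291; equality at z=3: no.


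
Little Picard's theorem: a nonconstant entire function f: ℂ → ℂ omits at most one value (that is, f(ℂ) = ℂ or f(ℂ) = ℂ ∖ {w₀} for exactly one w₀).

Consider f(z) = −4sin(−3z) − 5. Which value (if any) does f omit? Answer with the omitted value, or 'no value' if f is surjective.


Little Picard bounds the complement of f(ℂ) to at most one point.
sin is entire and surjective onto ℂ: for every w ∈ ℂ, sin(ζ) = w has a solution ζ ∈ ℂ (e.g., via the complex inverse arcsin). With ζ = −3z this gives z = ζ/(-3). Then -4·sin(−3z) takes every value in -4·ℂ = ℂ, and adding -5 is a bijection of ℂ. So f is surjective and omits no value. (Note: only on the real line is sin bounded by [−1, 1].)

Omitted value: no value.


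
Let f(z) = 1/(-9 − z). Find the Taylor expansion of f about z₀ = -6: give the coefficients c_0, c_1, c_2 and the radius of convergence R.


Let w = z − z₀, so z = z₀ + w.
Then -9 − z = -9 − (z₀ + w) = (-9 − z₀) − w = -3 − w.
f(z) = 1/(-3 − w) = (1/(-3)) · 1/(1 − w/(-3)) = Σ_{n≥0} w^n / (-3)^(n+1).
So c_n = 1/(-3)^(n+1):
  c_0 = 1/(-3)^1 = -1/3.
  c_1 = 1/(-3)^2 = 1/9.
  c_2 = 1/(-3)^3 = -1/27.
The series is valid for |w/d| < 1, i.e. |z − z₀| < |d|.
Radius of convergence: R = |-9 − z₀| = |-3| = 3 (distance from z₀ to the singularity z = -9).

c_0 = -1/3, c_1 = 1/9, c_2 = -1/27; R = 3.


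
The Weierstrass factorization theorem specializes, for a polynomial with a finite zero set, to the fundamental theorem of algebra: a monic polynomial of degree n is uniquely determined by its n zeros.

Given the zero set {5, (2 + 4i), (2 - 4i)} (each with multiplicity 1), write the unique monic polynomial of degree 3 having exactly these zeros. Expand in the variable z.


The polynomial is p(z) = ∏_{α ∈ S} (z − α), where S = {5, (2 + 4i), (2 - 4i)}.
Expanding the product yields: p(z) = z^3 -9·z^2 + 40·z -100.
Note conjugate pairs combine to real quadratics: (z − (2+4i))(z − (2−4i)) = z² − 4z + 20.
The resulting polynomial has degree 3 and real coefficients as required.

p(z) = z^3 -9·z^2 + 40·z -100.


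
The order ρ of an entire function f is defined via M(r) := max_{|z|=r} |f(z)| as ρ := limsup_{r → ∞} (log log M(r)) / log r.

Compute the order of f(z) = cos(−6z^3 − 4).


Write cos(w) = (e^{iw} ± e^{−iw})/(2 or 2i), so |cos(w)| ≤ e^{|w|}. With w = −6z^3 − 4, |w| ≤ 6r^3 + 4 on |z|=r, giving M(r) ≤ e^{6r^3 + 4} and ρ ≤ 3. For the lower bound, choose z on |z|=r with -6z^3 purely imaginary of modulus 6r^3; then |cos(−6z^3 − 4)| grows like e^{6r^3}/2, so ρ ≥ 3. Hence ρ = 3.
Therefore ρ = 3.

Order ρ = 3.


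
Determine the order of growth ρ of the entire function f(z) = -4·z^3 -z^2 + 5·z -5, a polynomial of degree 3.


|f(z)| ≤ Σ|c_k|·r^k = O(r^3) as r → ∞. Polynomial growth is O(e^{r^ε}) for every ε > 0 (since r^3/e^{r^ε} → 0), so ρ ≤ ε for all ε > 0, i.e. ρ = 0. Every nonconstant polynomial has order 0.
Therefore ρ = 0.

Order ρ = 0.


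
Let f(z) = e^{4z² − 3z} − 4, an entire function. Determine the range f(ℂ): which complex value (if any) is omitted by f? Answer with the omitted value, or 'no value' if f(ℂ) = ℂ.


Little Picard bounds the complement of f(ℂ) to at most one point.
The exponent g(z) = 4z² − 3z is a nonconstant polynomial, hence surjective onto ℂ. So e^{g(z)} takes every value in {e^w : w ∈ ℂ} = ℂ ∖ {0}. Adding -4 shifts the range to ℂ ∖ {-4}. f omits exactly -4.

Omitted value: -4.


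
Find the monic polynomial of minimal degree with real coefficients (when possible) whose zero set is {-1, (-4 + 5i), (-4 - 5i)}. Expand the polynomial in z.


The polynomial is p(z) = ∏_{α ∈ S} (z − α), where S = {-1, (-4 + 5i), (-4 - 5i)}.
Expanding the product yields: p(z) = z^3 + 9·z^2 + 49·z + 41.
Note conjugate pairs combine to real quadratics: (z − (-4+5i))(z − (-4−5i)) = z² + 8z + 41.
The resulting polynomial has degree 3 and real coefficients as required.

p(z) = z^3 + 9·z^2 + 49·z + 41.


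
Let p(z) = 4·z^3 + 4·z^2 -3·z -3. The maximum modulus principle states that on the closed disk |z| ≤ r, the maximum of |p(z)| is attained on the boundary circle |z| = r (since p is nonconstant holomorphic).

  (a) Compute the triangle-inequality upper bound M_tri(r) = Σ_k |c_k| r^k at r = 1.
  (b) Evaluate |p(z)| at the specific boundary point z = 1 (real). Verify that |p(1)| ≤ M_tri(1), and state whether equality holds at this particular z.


Coefficients: c_0 = -3, c_1 = -3, c_2 = 4, c_3 = 4. Radius r = 1.
Part (a). Triangle bound: M_tri(r) = Σ_k |c_k| r^k
  = |-3|·1^0 + |-3|·1^1 + |4|·1^2 + |4|·1^3
  = 3 + 3 + 4 + 4 = 14.
This bounds M(r) := max_{|z|=r} |p(z)| from above; equality holds iff all terms c_k z^k can be made to align in phase at a single z on |z|=r.
Part (b). At z = 1 (real, on the circle |z| = r):
  p(1) = (-3)·1^0 + (-3)·1^1 + (4)·1^2 + (4)·1^3 = 2.
  |p(1)| = 2.
Check: |p(1)| = 2 ≤ 14 = M_tri(1). ✓ Equality does not hold at z = 1 (the coefficients have mixed signs, so the terms do not all align in phase there).

M_tri(1) = 14; |p(1)| = 2; equality at z=1: no.


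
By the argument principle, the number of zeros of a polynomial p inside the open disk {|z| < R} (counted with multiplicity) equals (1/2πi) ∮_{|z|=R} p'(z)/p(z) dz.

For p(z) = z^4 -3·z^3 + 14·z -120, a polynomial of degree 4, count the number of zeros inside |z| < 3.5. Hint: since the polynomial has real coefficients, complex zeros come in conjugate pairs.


The zeros of p are: 4, -3, (1 + 3i), (1 - 3i).
Their magnitudes are: 4, 3, 3.162, 3.162.
Zeros with |z| < R = 3.5: -3, (1 + 3i), (1 - 3i).
Count = 3.
By the argument principle, (1/2πi) ∮_{|z|=R} p'(z)/p(z) dz equals exactly this count.

Number of zeros inside |z| < 3.5: 3.


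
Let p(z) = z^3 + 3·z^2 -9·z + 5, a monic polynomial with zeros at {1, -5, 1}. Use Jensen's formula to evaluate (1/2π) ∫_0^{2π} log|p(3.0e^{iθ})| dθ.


Zeros: -5, 1, 1; r = 3.0.
Inside |z| < r: 1, 1. Outside (|z| ≥ r): -5.
p(0) = 5, so log|p(0)| = log(5) = 1.6094.
Apply Jensen: I(r) = log|p(0)| + Σ_k log(r/|z_k|), summed over zeros inside |z| < r.
  log(r/|z_k|) for z_k = 1: log(3.0/1) = 1.0986
  log(r/|z_k|) for z_k = 1: log(3.0/1) = 1.0986
  Outside zeros (-5) contribute nothing to the Jensen sum.
Sum over inside zeros: 2.1972.
I(r) = log|p(0)| + (inside sum) = 1.6094 + 2.1972 = 3.8067.
Note: since some zeros are outside |z| ≤ r, the simplified n·log(r) form does NOT apply — only the inside zeros contribute.

I(r) ≈ 3.8067.


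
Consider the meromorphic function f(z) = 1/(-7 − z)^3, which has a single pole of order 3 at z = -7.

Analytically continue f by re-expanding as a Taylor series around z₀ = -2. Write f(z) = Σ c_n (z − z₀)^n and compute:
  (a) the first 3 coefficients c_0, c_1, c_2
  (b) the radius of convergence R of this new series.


Let w = z − z₀, so z = z₀ + w.
Then -7 − z = -7 − (z₀ + w) = (-7 − z₀) − w = -5 − w.
f(z) = 1/(-5 − w)^3 = (1/(-5)^3) · (1 − w/(-5))^{−3}.
By the binomial series (1−u)^{−3} = Σ_{n≥0} C(n+2, 2) u^n for |u|<1, with u = w/(-5):
  c_n = C(n+2, 2) / (-5)^(n+3).
  c_0 = 1/(-5)^3 = -1/125.
  c_1 = 3/(-5)^4 = 3/625.
  c_2 = 6/(-5)^5 = -6/3125.
The series is valid for |w/d| < 1, i.e. |z − z₀| < |d|.
Radius of convergence: R = |-7 − z₀| = |-5| = 5 (distance from z₀ to the singularity z = -7).

c_0 = -1/125, c_1 = 3/625, c_2 = -6/3125; R = 5.


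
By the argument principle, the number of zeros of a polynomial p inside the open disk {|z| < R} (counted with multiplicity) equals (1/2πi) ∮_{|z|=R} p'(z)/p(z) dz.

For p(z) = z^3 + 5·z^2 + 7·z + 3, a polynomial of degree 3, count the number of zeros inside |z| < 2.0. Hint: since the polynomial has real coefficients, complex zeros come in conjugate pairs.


The zeros of p are: -1, -3, -1.
Their magnitudes are: 1, 3, 1.
Zeros with |z| < R = 2.0: -1, -1.
Count = 2.
By the argument principle, (1/2πi) ∮_{|z|=R} p'(z)/p(z) dz equals exactly this count.

Number of zeros inside |z| < 2.0: 2.


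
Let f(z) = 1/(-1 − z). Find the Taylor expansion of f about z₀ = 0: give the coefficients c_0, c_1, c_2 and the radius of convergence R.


Let w = z − z₀, so z = z₀ + w.
Then -1 − z = -1 − (z₀ + w) = (-1 − z₀) − w = -1 − w.
f(z) = 1/(-1 − w) = (1/(-1)) · 1/(1 − w/(-1)) = Σ_{n≥0} w^n / (-1)^(n+1).
So c_n = 1/(-1)^(n+1):
  c_0 = 1/(-1)^1 = -1.
  c_1 = 1/(-1)^2 = 1.
  c_2 = 1/(-1)^3 = -1.
The series is valid for |w/d| < 1, i.e. |z − z₀| < |d|.
Radius of convergence: R = |-1 − z₀| = |-1| = 1 (distance from z₀ to the singularity z = -1).

c_0 = -1, c_1 = 1, c_2 = -1; R = 1.


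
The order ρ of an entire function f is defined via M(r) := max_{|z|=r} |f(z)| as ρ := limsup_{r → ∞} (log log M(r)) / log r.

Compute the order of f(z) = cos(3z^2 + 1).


Write cos(w) = (e^{iw} ± e^{−iw})/(2 or 2i), so |cos(w)| ≤ e^{|w|}. With w = 3z^2 + 1, |w| ≤ 3r^2 + 1 on |z|=r, giving M(r) ≤ e^{3r^2 + 1} and ρ ≤ 2. For the lower bound, choose z on |z|=r with 3z^2 purely imaginary of modulus 3r^2; then |cos(3z^2 + 1)| grows like e^{3r^2}/2, so ρ ≥ 2. Hence ρ = 2.
Therefore ρ = 2.

Order ρ = 2.


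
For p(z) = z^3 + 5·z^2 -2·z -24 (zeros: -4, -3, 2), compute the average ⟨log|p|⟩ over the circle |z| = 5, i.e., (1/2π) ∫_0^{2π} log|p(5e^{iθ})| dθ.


Zeros: -4, -3, 2; r = 5.
Inside |z| < r: -4, -3, 2. Outside (|z| ≥ r): ∅.
p(0) = -24, so log|p(0)| = log(24) = 3.1781.
Apply Jensen: I(r) = log|p(0)| + Σ_k log(r/|z_k|), summed over zeros inside |z| < r.
  log(r/|z_k|) for z_k = -4: log(5/4) = 0.2231
  log(r/|z_k|) for z_k = -3: log(5/3) = 0.5108
  log(r/|z_k|) for z_k = 2: log(5/2) = 0.9163
Sum over inside zeros: 1.6503.
I(r) = log|p(0)| + (inside sum) = 3.1781 + 1.6503 = 4.8283.
Closed form (all zeros inside, monic): I(r) = n·log(r) = 3·log(5) = 4.8283. ✓

I(r) ≈ 4.8283.


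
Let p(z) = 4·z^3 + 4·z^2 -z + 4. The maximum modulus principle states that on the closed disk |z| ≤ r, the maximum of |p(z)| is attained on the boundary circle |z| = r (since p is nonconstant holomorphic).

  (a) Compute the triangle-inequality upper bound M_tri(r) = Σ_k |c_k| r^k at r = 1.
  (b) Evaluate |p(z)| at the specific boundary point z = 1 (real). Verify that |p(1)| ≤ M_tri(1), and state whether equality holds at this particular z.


Coefficients: c_0 = 4, c_1 = -1, c_2 = 4, c_3 = 4. Radius r = 1.
Part (a). Triangle bound: M_tri(r) = Σ_k |c_k| r^k
  = |4|·1^0 + |-1|·1^1 + |4|·1^2 + |4|·1^3
  = 4 + 1 + 4 + 4 = 13.
This bounds M(r) := max_{|z|=r} |p(z)| from above; equality holds iff all terms c_k z^k can be made to align in phase at a single z on |z|=r.
Part (b). At z = 1 (real, on the circle |z| = r):
  p(1) = (4)·1^0 + (-1)·1^1 + (4)·1^2 + (4)·1^3 = 11.
  |p(1)| = 11.
Check: |p(1)| = 11 ≤ 13 = M_tri(1). ✓ Equality does not hold at z = 1 (the coefficients have mixed signs, so the terms do not all align in phase there).

M_tri(1) = 13; |p(1)| = 11; equality at z=1: no.


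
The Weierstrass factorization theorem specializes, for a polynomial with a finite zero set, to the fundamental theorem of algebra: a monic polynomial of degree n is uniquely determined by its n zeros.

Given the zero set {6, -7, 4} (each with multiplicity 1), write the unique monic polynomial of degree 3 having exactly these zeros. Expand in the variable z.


The polynomial is p(z) = ∏_{α ∈ S} (z − α), where S = {6, -7, 4}.
Expanding the product yields: p(z) = z^3 -3·z^2 -46·z + 168.
The resulting polynomial has degree 3 and real coefficients as required.

p(z) = z^3 -3·z^2 -46·z + 168.


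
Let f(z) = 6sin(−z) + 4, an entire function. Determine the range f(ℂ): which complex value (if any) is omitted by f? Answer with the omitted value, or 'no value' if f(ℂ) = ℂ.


Little Picard bounds the complement of f(ℂ) to at most one point.
sin is entire and surjective onto ℂ: for every w ∈ ℂ, sin(ζ) = w has a solution ζ ∈ ℂ (e.g., via the complex inverse arcsin). With ζ = −z this gives z = ζ/(-1). Then 6·sin(−z) takes every value in 6·ℂ = ℂ, and adding 4 is a bijection of ℂ. So f is surjective and omits no value. (Note: only on the real line is sin bounded by [−1, 1].)

Omitted value: no value.


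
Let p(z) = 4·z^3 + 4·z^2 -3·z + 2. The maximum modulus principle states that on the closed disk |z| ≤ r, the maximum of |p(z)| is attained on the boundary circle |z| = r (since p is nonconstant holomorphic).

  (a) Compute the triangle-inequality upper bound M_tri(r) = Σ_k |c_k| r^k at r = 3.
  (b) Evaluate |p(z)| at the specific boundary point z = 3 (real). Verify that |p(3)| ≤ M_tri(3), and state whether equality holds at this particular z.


Coefficients: c_0 = 2, c_1 = -3, c_2 = 4, c_3 = 4. Radius r = 3.
Part (a). Triangle bound: M_tri(r) = Σ_k |c_k| r^k
  = |2|·3^0 + |-3|·3^1 + |4|·3^2 + |4|·3^3
  = 2 + 9 + 36 + 108 = 155.
This bounds M(r) := max_{|z|=r} |p(z)| from above; equality holds iff all terms c_k z^k can be made to align in phase at a single z on |z|=r.
Part (b). At z = 3 (real, on the circle |z| = r):
  p(3) = (2)·3^0 + (-3)·3^1 + (4)·3^2 + (4)·3^3 = 137.
  |p(3)| = 137.
Check: |p(3)| = 137 ≤ 155 = M_tri(3). ✓ Equality does not hold at z = 3 (the coefficients have mixed signs, so the terms do not all align in phase there).

M_tri(3) = 155; |p(3)| = 137; equality at z=3: no.


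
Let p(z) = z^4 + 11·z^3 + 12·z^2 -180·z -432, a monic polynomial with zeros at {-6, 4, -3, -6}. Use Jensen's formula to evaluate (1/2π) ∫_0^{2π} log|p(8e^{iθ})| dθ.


Zeros: -6, -6, -3, 4; r = 8.
Inside |z| < r: -6, -6, -3, 4. Outside (|z| ≥ r): ∅.
p(0) = -432, so log|p(0)| = log(432) = 6.0684.
Apply Jensen: I(r) = log|p(0)| + Σ_k log(r/|z_k|), summed over zeros inside |z| < r.
  log(r/|z_k|) for z_k = -6: log(8/6) = 0.2877
  log(r/|z_k|) for z_k = 4: log(8/4) = 0.6931
  log(r/|z_k|) for z_k = -3: log(8/3) = 0.9808
  log(r/|z_k|) for z_k = -6: log(8/6) = 0.2877
Sum over inside zeros: 2.2493.
I(r) = log|p(0)| + (inside sum) = 6.0684 + 2.2493 = 8.3178.
Closed form (all zeros inside, monic): I(r) = n·log(r) = 4·log(8) = 8.3178. ✓

I(r) ≈ 8.3178.


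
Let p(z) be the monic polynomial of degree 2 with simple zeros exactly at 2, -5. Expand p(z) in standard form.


The polynomial is p(z) = ∏_{α ∈ S} (z − α), where S = {2, -5}.
Expanding the product yields: p(z) = z^2 + 3·z -10.
The resulting polynomial has degree 2 and real coefficients as required.

p(z) = z^2 + 3·z -10.
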